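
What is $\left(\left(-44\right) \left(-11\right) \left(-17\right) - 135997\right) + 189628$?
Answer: $45403$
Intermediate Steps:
$\left(\left(-44\right) \left(-11\right) \left(-17\right) - 135997\right) + 189628 = \left(484 \left(-17\right) - 135997\right) + 189628 = \left(-8228 - 135997\right) + 189628 = -144225 + 189628 = 45403$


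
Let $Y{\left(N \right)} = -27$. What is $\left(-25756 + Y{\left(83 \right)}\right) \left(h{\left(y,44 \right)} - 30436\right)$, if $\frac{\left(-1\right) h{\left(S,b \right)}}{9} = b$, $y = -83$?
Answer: $794941456$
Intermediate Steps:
$h{\left(S,b \right)} = - 9 b$
$\left(-25756 + Y{\left(83 \right)}\right) \left(h{\left(y,44 \right)} - 30436\right) = \left(-25756 - 27\right) \left(\left(-9\right) 44 - 30436\right) = - 25783 \left(-396 - 30436\right) = \left(-25783\right) \left(-30832\right) = 794941456$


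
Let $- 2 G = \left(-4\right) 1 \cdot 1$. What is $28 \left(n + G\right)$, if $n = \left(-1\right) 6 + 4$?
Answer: $0$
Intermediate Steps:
$G = 2$ ($G = - \frac{\left(-4\right) 1 \cdot 1}{2} = - \frac{\left(-4\right) 1}{2} = \left(- \frac{1}{2}\right) \left(-4\right) = 2$)
$n = -2$ ($n = -6 + 4 = -2$)
$28 \left(n + G\right) = 28 \left(-2 + 2\right) = 28 \cdot 0 = 0$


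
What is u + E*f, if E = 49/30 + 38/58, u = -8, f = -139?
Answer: -283709/870 ≈ -326.10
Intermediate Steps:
E = 1991/870 (E = 49*(1/30) + 38*(1/58) = 49/30 + 19/29 = 1991/870 ≈ 2.2885)
u + E*f = -8 + (1991/870)*(-139) = -8 - 276749/870 = -283709/870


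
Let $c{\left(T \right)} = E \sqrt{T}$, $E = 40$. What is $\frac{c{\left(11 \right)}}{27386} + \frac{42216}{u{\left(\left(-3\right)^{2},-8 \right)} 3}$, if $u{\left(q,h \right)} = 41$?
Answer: $\frac{14072}{41} + \frac{20 \sqrt{11}}{13693} \approx 343.22$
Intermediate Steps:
$c{\left(T \right)} = 40 \sqrt{T}$
$\frac{c{\left(11 \right)}}{27386} + \frac{42216}{u{\left(\left(-3\right)^{2},-8 \right)} 3} = \frac{40 \sqrt{11}}{27386} + \frac{42216}{41 \cdot 3} = 40 \sqrt{11} \cdot \frac{1}{27386} + \frac{42216}{123} = \frac{20 \sqrt{11}}{13693} + 42216 \cdot \frac{1}{123} = \frac{20 \sqrt{11}}{13693} + \frac{14072}{41} = \frac{14072}{41} + \frac{20 \sqrt{11}}{13693}$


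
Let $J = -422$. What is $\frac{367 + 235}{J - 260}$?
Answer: $- \frac{301}{341} \approx -0.8827$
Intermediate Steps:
$\frac{367 + 235}{J - 260} = \frac{367 + 235}{-422 - 260} = \frac{602}{-682} = 602 \left(- \frac{1}{682}\right) = - \frac{301}{341}$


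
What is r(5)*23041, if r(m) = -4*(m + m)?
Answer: -921640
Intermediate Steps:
r(m) = -8*m
r(5)*23041 = -8*5*23041 = -40*23041 = -921640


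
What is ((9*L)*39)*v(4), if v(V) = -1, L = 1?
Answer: -351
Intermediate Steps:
((9*L)*39)*v(4) = ((9*1)*39)*(-1) = (9*39)*(-1) = 351*(-1) = -351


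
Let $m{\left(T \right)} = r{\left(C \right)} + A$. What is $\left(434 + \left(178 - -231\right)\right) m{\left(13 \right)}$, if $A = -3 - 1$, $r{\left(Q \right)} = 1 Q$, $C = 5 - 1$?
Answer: $0$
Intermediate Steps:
$C = 4$ ($C = 5 - 1 = 4$)
$r{\left(Q \right)} = Q$
$A = -4$
$m{\left(T \right)} = 0$ ($m{\left(T \right)} = 4 - 4 = 0$)
$\left(434 + \left(178 - -231\right)\right) m{\left(13 \right)} = \left(434 + \left(178 - -231\right)\right) 0 = \left(434 + \left(178 + 231\right)\right) 0 = \left(434 + 409\right) 0 = 843 \cdot 0 = 0$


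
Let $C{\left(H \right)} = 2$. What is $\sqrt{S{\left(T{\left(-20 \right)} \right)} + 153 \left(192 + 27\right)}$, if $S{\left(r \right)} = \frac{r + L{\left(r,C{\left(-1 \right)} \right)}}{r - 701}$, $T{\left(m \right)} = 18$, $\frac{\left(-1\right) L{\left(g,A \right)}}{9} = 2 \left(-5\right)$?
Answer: $\frac{9 \sqrt{192970039}}{683} \approx 183.05$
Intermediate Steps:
$L{\left(g,A \right)} = 90$ ($L{\left(g,A \right)} = - 9 \cdot 2 \left(-5\right) = \left(-9\right) \left(-10\right) = 90$)
$S{\left(r \right)} = \frac{90 + r}{-701 + r}$ ($S{\left(r \right)} = \frac{r + 90}{r - 701} = \frac{90 + r}{-701 + r}$)
$\sqrt{S{\left(T{\left(-20 \right)} \right)} + 153 \left(192 + 27\right)} = \sqrt{\frac{90 + 18}{-701 + 18} + 153 \left(192 + 27\right)} = \sqrt{\frac{1}{-683} \cdot 108 + 153 \cdot 219} = \sqrt{\left(- \frac{1}{683}\right) 108 + 33507} = \sqrt{- \frac{108}{683} + 33507} = \sqrt{\frac{22885173}{683}} = \frac{9 \sqrt{192970039}}{683}$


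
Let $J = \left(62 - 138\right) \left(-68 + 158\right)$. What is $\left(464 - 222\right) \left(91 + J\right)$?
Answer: $-1633258$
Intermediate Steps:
$J = -6840$ ($J = \left(-76\right) 90 = -6840$)
$\left(464 - 222\right) \left(91 + J\right) = \left(464 - 222\right) \left(91 - 6840\right) = 242 \left(-6749\right) = -1633258$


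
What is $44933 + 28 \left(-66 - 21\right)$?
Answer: $42497$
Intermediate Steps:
$44933 + 28 \left(-66 - 21\right) = 44933 + 28 \left(-87\right) = 44933 - 2436 = 42497$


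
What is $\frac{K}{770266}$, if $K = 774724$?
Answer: $\frac{387362}{385133} \approx 1.0058$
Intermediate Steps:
$\frac{K}{770266} = \frac{774724}{770266} = 774724 \cdot \frac{1}{770266} = \frac{387362}{385133}$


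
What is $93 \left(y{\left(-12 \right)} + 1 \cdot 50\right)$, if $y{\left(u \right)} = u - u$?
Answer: $4650$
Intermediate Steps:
$y{\left(u \right)} = 0$
$93 \left(y{\left(-12 \right)} + 1 \cdot 50\right) = 93 \left(0 + 1 \cdot 50\right) = 93 \left(0 + 50\right) = 93 \cdot 50 = 4650$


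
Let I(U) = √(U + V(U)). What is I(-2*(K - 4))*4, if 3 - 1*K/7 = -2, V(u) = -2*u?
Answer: 4*√62 ≈ 31.496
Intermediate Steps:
K = 35 (K = 21 - 7*(-2) = 21 + 14 = 35)
I(U) = √(-U) (I(U) = √(U - 2*U) = √(-U))
I(-2*(K - 4))*4 = √(-(-2)*(35 - 4))*4 = √(-(-2)*31)*4 = √(-1*(-62))*4 = √62*4 = 4*√62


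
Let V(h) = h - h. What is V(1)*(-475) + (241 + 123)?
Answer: 364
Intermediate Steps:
V(h) = 0
V(1)*(-475) + (241 + 123) = 0*(-475) + (241 + 123) = 0 + 364 = 364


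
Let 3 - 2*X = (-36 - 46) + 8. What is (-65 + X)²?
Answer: 2809/4 ≈ 702.25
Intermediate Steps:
X = 77/2 (X = 3/2 - ((-36 - 46) + 8)/2 = 3/2 - (-82 + 8)/2 = 3/2 - ½*(-74) = 3/2 + 37 = 77/2 ≈ 38.500)
(-65 + X)² = (-65 + 77/2)² = (-53/2)² = 2809/4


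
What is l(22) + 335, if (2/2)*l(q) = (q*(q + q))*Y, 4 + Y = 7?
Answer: 3239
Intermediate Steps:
Y = 3 (Y = -4 + 7 = 3)
l(q) = 6*q**2 (l(q) = (q*(q + q))*3 = (q*(2*q))*3 = (2*q**2)*3 = 6*q**2)
l(22) + 335 = 6*22**2 + 335 = 6*484 + 335 = 2904 + 335 = 3239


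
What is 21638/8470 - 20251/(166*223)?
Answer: 314734757/156771230 ≈ 2.0076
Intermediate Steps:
21638/8470 - 20251/(166*223) = 21638*(1/8470) - 20251/37018 = 10819/4235 - 20251*1/37018 = 10819/4235 - 20251/37018 = 314734757/156771230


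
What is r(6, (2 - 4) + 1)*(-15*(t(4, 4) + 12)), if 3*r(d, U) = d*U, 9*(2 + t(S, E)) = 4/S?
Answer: 910/3 ≈ 303.33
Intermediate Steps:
t(S, E) = -2 + 4/(9*S) (t(S, E) = -2 + (4/S)/9 = -2 + 4/(9*S))
r(d, U) = U*d/3 (r(d, U) = (d*U)/3 = (U*d)/3 = U*d/3)
r(6, (2 - 4) + 1)*(-15*(t(4, 4) + 12)) = ((⅓)*((2 - 4) + 1)*6)*(-15*((-2 + (4/9)/4) + 12)) = ((⅓)*(-2 + 1)*6)*(-15*((-2 + (4/9)*(¼)) + 12)) = ((⅓)*(-1)*6)*(-15*((-2 + ⅑) + 12)) = -(-30)*(-17/9 + 12) = -(-30)*91/9 = -2*(-455/3) = 910/3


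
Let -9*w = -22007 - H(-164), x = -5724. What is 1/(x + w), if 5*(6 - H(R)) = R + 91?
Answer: -45/147442 ≈ -0.00030520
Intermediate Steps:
H(R) = -61/5 - R/5 (H(R) = 6 - (R + 91)/5 = 6 - (91 + R)/5 = 6 + (-91/5 - R/5) = -61/5 - R/5)
w = 110138/45 (w = -(-22007 - (-61/5 - 1/5*(-164)))/9 = -(-22007 - (-61/5 + 164/5))/9 = -(-22007 - 1*103/5)/9 = -(-22007 - 103/5)/9 = -1/9*(-110138/5) = 110138/45 ≈ 2447.5)
1/(x + w) = 1/(-5724 + 110138/45) = 1/(-147442/45) = -45/147442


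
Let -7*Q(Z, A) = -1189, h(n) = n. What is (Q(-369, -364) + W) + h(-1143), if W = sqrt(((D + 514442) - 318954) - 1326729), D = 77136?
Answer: -6812/7 + I*sqrt(1054105) ≈ -973.14 + 1026.7*I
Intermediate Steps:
Q(Z, A) = 1189/7 (Q(Z, A) = -1/7*(-1189) = 1189/7)
W = I*sqrt(1054105) (W = sqrt(((77136 + 514442) - 318954) - 1326729) = sqrt((591578 - 318954) - 1326729) = sqrt(272624 - 1326729) = sqrt(-1054105) = I*sqrt(1054105) ≈ 1026.7*I)
(Q(-369, -364) + W) + h(-1143) = (1189/7 + I*sqrt(1054105)) - 1143 = -6812/7 + I*sqrt(1054105)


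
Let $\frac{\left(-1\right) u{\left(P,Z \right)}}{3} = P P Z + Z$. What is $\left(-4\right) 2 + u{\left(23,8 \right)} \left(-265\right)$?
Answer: $3370792$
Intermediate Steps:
$u{\left(P,Z \right)} = - 3 Z - 3 Z P^{2}$ ($u{\left(P,Z \right)} = - 3 \left(P P Z + Z\right) = - 3 \left(P^{2} Z + Z\right) = - 3 \left(Z P^{2} + Z\right) = - 3 \left(Z + Z P^{2}\right) = - 3 Z - 3 Z P^{2}$)
$\left(-4\right) 2 + u{\left(23,8 \right)} \left(-265\right) = \left(-4\right) 2 + \left(-3\right) 8 \left(1 + 23^{2}\right) \left(-265\right) = -8 + \left(-3\right) 8 \left(1 + 529\right) \left(-265\right) = -8 + \left(-3\right) 8 \cdot 530 \left(-265\right) = -8 - -3370800 = -8 + 3370800 = 3370792$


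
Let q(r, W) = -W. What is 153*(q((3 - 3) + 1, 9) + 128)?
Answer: 18207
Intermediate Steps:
153*(q((3 - 3) + 1, 9) + 128) = 153*(-1*9 + 128) = 153*(-9 + 128) = 153*119 = 18207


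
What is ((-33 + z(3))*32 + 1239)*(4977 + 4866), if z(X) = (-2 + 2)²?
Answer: 1801269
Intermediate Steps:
z(X) = 0 (z(X) = 0² = 0)
((-33 + z(3))*32 + 1239)*(4977 + 4866) = ((-33 + 0)*32 + 1239)*(4977 + 4866) = (-33*32 + 1239)*9843 = (-1056 + 1239)*9843 = 183*9843 = 1801269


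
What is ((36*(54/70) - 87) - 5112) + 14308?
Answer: 319787/35 ≈ 9136.8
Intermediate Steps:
((36*(54/70) - 87) - 5112) + 14308 = ((36*(54*(1/70)) - 87) - 5112) + 14308 = ((36*(27/35) - 87) - 5112) + 14308 = ((972/35 - 87) - 5112) + 14308 = (-2073/35 - 5112) + 14308 = -180993/35 + 14308 = 319787/35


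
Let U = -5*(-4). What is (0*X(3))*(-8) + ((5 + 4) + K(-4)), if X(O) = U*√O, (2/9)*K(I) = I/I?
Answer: 27/2 ≈ 13.500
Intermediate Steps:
U = 20
K(I) = 9/2 (K(I) = 9*(I/I)/2 = (9/2)*1 = 9/2)
X(O) = 20*√O
(0*X(3))*(-8) + ((5 + 4) + K(-4)) = (0*(20*√3))*(-8) + ((5 + 4) + 9/2) = 0*(-8) + (9 + 9/2) = 0 + 27/2 = 27/2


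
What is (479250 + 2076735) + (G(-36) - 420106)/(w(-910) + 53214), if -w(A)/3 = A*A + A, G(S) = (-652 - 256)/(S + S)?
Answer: 111723154753561/43710408 ≈ 2.5560e+6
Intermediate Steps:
G(S) = -454/S (G(S) = -908*1/(2*S) = -454/S)
w(A) = -3*A - 3*A**2 (w(A) = -3*(A*A + A) = -3*(A**2 + A) = -3*(A + A**2) = -3*A - 3*A**2)
(479250 + 2076735) + (G(-36) - 420106)/(w(-910) + 53214) = (479250 + 2076735) + (-454/(-36) - 420106)/(-3*(-910)*(1 - 910) + 53214) = 2555985 + (-454*(-1/36) - 420106)/(-3*(-910)*(-909) + 53214) = 2555985 + (227/18 - 420106)/(-2481570 + 53214) = 2555985 - 7561681/18/(-2428356) = 2555985 - 7561681/18*(-1/2428356) = 2555985 + 7561681/43710408 = 111723154753561/43710408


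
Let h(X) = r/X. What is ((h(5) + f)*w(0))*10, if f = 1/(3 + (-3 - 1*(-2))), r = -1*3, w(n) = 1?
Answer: -1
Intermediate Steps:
r = -3
f = 1/2 (f = 1/(3 + (-3 + 2)) = 1/(3 - 1) = 1/2 ≈ 0.50000)
h(X) = -3/X
((h(5) + f)*w(0))*10 = ((-3/5 + 1/2)*1)*10 = -1/10*1*10 = -1/10*10 = -1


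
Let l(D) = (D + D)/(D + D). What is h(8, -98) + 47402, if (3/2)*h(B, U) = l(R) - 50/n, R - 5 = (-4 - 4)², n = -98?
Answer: 6968242/147 ≈ 47403.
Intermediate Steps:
R = 69 (R = 5 + (-4 - 4)² = 5 + (-8)² = 5 + 64 = 69)
l(D) = 1 (l(D) = (2*D)/((2*D)) = (2*D)*(1/(2*D)) = 1)
h(B, U) = 148/147 (h(B, U) = 2*(1 - 50/(-98))/3 = 2*(1 - 50*(-1/98))/3 = 2*(1 + 25/49)/3 = (⅔)*(74/49) = 148/147)
h(8, -98) + 47402 = 148/147 + 47402 = 6968242/147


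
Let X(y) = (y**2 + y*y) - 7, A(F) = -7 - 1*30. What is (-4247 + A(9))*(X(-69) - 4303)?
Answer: -22328208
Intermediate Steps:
A(F) = -37 (A(F) = -7 - 30 = -37)
X(y) = -7 + 2*y**2 (X(y) = (y**2 + y**2) - 7 = 2*y**2 - 7 = -7 + 2*y**2)
(-4247 + A(9))*(X(-69) - 4303) = (-4247 - 37)*((-7 + 2*(-69)**2) - 4303) = -4284*((-7 + 2*4761) - 4303) = -4284*((-7 + 9522) - 4303) = -4284*(9515 - 4303) = -4284*5212 = -22328208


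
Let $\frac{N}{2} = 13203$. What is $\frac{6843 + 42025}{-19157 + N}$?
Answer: $\frac{48868}{7249} \approx 6.7413$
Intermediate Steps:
$N = 26406$ ($N = 2 \cdot 13203 = 26406$)
$\frac{6843 + 42025}{-19157 + N} = \frac{6843 + 42025}{-19157 + 26406} = \frac{48868}{7249}$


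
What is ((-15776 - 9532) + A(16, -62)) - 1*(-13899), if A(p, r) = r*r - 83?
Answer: -7648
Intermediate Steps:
A(p, r) = -83 + r**2 (A(p, r) = r**2 - 83 = -83 + r**2)
((-15776 - 9532) + A(16, -62)) - 1*(-13899) = ((-15776 - 9532) + (-83 + (-62)**2)) - 1*(-13899) = (-25308 + (-83 + 3844)) + 13899 = (-25308 + 3761) + 13899 = -21547 + 13899 = -7648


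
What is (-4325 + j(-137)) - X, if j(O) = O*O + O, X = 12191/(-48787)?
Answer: 698007800/48787 ≈ 14307.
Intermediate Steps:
X = -12191/48787 (X = 12191*(-1/48787) = -12191/48787 ≈ -0.24988)
j(O) = O + O² (j(O) = O² + O = O + O²)
(-4325 + j(-137)) - X = (-4325 - 137*(1 - 137)) - 1*(-12191/48787) = (-4325 - 137*(-136)) + 12191/48787 = (-4325 + 18632) + 12191/48787 = 14307 + 12191/48787 = 698007800/48787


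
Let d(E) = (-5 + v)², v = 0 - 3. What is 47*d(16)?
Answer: 3008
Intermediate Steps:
v = -3
d(E) = 64 (d(E) = (-5 - 3)² = (-8)² = 64)
47*d(16) = 47*64 = 3008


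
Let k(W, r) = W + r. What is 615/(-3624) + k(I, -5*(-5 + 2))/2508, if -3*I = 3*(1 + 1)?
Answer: -124609/757416 ≈ -0.16452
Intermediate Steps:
I = -2 (I = -(1 + 1) = -2 ≈ -2.0000)
615/(-3624) + k(I, -5*(-5 + 2))/2508 = 615/(-3624) + (-2 - 5*(-5 + 2))/2508 = 615*(-1/3624) + (-2 - 5*(-3))*(1/2508) = -205/1208 + (-2 + 15)*(1/2508) = -205/1208 + 13*(1/2508) = -205/1208 + 13/2508 = -124609/757416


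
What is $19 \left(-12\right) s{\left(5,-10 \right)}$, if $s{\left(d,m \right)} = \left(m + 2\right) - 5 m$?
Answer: $-9576$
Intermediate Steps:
$s{\left(d,m \right)} = 2 - 4 m$ ($s{\left(d,m \right)} = \left(2 + m\right) - 5 m = 2 - 4 m$)
$19 \left(-12\right) s{\left(5,-10 \right)} = 19 \left(-12\right) \left(2 - -40\right) = - 228 \left(2 + 40\right) = \left(-228\right) 42 = -9576$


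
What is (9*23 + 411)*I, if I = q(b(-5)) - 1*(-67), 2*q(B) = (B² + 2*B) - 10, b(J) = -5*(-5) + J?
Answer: 174276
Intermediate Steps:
b(J) = 25 + J
q(B) = -5 + B + B²/2 (q(B) = ((B² + 2*B) - 10)/2 = (-10 + B² + 2*B)/2 = -5 + B + B²/2)
I = 282 (I = (-5 + (25 - 5) + (25 - 5)²/2) - 1*(-67) = (-5 + 20 + (½)*20²) + 67 = (-5 + 20 + (½)*400) + 67 = (-5 + 20 + 200) + 67 = 215 + 67 = 282)
(9*23 + 411)*I = (9*23 + 411)*282 = (207 + 411)*282 = 618*282 = 174276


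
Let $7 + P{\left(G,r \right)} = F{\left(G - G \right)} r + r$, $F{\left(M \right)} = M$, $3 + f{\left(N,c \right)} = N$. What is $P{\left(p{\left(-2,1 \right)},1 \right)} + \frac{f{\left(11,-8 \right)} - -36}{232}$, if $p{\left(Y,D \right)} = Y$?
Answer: $- \frac{337}{58} \approx -5.8103$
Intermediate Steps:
$f{\left(N,c \right)} = -3 + N$
$P{\left(G,r \right)} = -7 + r$ ($P{\left(G,r \right)} = -7 + \left(\left(G - G\right) r + r\right) = -7 + \left(0 r + r\right) = -7 + \left(0 + r\right) = -7 + r$)
$P{\left(p{\left(-2,1 \right)},1 \right)} + \frac{f{\left(11,-8 \right)} - -36}{232} = \left(-7 + 1\right) + \frac{\left(-3 + 11\right) - -36}{232} = -6 + \left(8 + 36\right) \frac{1}{232} = -6 + 44 \cdot \frac{1}{232} = -6 + \frac{11}{58} = - \frac{337}{58}$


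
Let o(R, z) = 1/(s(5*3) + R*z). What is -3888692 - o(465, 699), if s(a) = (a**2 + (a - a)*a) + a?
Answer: -1264894290301/325275 ≈ -3.8887e+6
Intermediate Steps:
s(a) = a + a**2 (s(a) = (a**2 + 0*a) + a = (a**2 + 0) + a = a**2 + a = a + a**2)
o(R, z) = 1/(240 + R*z) (o(R, z) = 1/((5*3)*(1 + 5*3) + R*z) = 1/(15*(1 + 15) + R*z) = 1/(15*16 + R*z) = 1/(240 + R*z))
-3888692 - o(465, 699) = -3888692 - 1/(240 + 465*699) = -3888692 - 1/(240 + 325035) = -3888692 - 1/325275 = -1264894290301/325275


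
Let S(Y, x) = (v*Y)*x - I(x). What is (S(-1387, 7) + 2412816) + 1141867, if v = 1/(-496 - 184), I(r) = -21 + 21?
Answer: 2417194149/680 ≈ 3.5547e+6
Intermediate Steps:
I(r) = 0
v = -1/680 (v = 1/(-680) = -1/680 ≈ -0.0014706)
S(Y, x) = -Y*x/680 (S(Y, x) = (-Y/680)*x - 1*0 = -Y*x/680 + 0 = -Y*x/680)
(S(-1387, 7) + 2412816) + 1141867 = (-1/680*(-1387)*7 + 2412816) + 1141867 = (9709/680 + 2412816) + 1141867 = 1640724589/680 + 1141867 = 2417194149/680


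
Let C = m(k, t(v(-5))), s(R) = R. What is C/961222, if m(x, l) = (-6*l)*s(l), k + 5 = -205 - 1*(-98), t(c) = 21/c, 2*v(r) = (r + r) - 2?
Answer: -147/1922444 ≈ -7.6465e-5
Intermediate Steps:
v(r) = -1 + r (v(r) = ((r + r) - 2)/2 = (2*r - 2)/2 = (-2 + 2*r)/2 = -1 + r)
k = -112 (k = -5 + (-205 - 1*(-98)) = -5 + (-205 + 98) = -5 - 107 = -112)
m(x, l) = -6*l**2 (m(x, l) = (-6*l)*l = -6*l**2)
C = -147/2 (C = -6*441/(-1 - 5)**2 = -6*(21/(-6))**2 = -6*(21*(-1/6))**2 = -6*(-7/2)**2 = -6*49/4 = -147/2 ≈ -73.500)
C/961222 = -147/2/961222 = -147/2*1/961222 = -147/1922444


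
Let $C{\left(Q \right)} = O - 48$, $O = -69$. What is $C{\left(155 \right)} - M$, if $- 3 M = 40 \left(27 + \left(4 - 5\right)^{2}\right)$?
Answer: $\frac{769}{3} \approx 256.33$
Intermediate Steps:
$C{\left(Q \right)} = -117$ ($C{\left(Q \right)} = -69 - 48 = -117$)
$M = - \frac{1120}{3}$ ($M = - \frac{40 \left(27 + \left(4 - 5\right)^{2}\right)}{3} = - \frac{40 \left(27 + \left(-1\right)^{2}\right)}{3} = - \frac{40 \left(27 + 1\right)}{3} = - \frac{40 \cdot 28}{3} = \left(- \frac{1}{3}\right) 1120 = - \frac{1120}{3} \approx -373.33$)
$C{\left(155 \right)} - M = -117 - - \frac{1120}{3} = -117 + \frac{1120}{3} = \frac{769}{3}$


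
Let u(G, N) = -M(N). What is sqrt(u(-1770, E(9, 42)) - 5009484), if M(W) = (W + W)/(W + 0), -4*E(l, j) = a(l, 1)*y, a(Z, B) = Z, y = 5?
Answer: I*sqrt(5009486) ≈ 2238.2*I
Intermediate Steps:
E(l, j) = -5*l/4 (E(l, j) = -l*5/4 = -5*l/4)
M(W) = 2 (M(W) = (2*W)/W = 2)
u(G, N) = -2 (u(G, N) = -1*2 = -2)
sqrt(u(-1770, E(9, 42)) - 5009484) = sqrt(-2 - 5009484) = sqrt(-5009486) = I*sqrt(5009486)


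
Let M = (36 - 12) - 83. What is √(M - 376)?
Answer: I*√435 ≈ 20.857*I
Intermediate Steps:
M = -59 (M = 24 - 83 = -59)
√(M - 376) = √(-59 - 376) = √(-435) = I*√435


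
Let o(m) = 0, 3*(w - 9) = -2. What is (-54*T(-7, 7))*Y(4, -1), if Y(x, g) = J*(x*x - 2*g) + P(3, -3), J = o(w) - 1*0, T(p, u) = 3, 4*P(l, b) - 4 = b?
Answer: -81/2 ≈ -40.500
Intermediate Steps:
w = 25/3 (w = 9 + (1/3)*(-2) = 9 - 2/3 = 25/3 ≈ 8.3333)
P(l, b) = 1 + b/4
J = 0 (J = 0 - 1*0 = 0 + 0 = 0)
Y(x, g) = 1/4 (Y(x, g) = 0*(x*x - 2*g) + (1 + (1/4)*(-3)) = 0*(x**2 - 2*g) + (1 - 3/4) = 0 + 1/4 = 1/4)
(-54*T(-7, 7))*Y(4, -1) = -54*3*(1/4) = -162*1/4 = -81/2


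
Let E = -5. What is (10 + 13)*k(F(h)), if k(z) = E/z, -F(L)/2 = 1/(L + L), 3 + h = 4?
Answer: 115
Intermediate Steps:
h = 1 (h = -3 + 4 = 1)
F(L) = -1/L (F(L) = -2/(L + L) = -2*1/(2*L) = -1/L)
k(z) = -5/z
(10 + 13)*k(F(h)) = (10 + 13)*(-5/((-1/1))) = 23*(-5/((-1*1))) = 23*(-5/(-1)) = 23*(-5*(-1)) = 23*5 = 115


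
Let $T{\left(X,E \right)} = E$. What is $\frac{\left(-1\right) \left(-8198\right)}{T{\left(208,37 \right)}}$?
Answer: $\frac{8198}{37} \approx 221.57$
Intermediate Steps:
$\frac{\left(-1\right) \left(-8198\right)}{T{\left(208,37 \right)}} = \frac{\left(-1\right) \left(-8198\right)}{37} = 8198 \cdot \frac{1}{37} = \frac{8198}{37}$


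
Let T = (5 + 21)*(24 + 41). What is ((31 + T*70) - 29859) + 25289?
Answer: 113761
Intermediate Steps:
T = 1690 (T = 26*65 = 1690)
((31 + T*70) - 29859) + 25289 = ((31 + 1690*70) - 29859) + 25289 = ((31 + 118300) - 29859) + 25289 = (118331 - 29859) + 25289 = 88472 + 25289 = 113761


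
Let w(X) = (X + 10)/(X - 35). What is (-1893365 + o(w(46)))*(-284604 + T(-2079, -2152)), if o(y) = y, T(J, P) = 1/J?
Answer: 12323139130598603/22869 ≈ 5.3886e+11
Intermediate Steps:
w(X) = (10 + X)/(-35 + X)
(-1893365 + o(w(46)))*(-284604 + T(-2079, -2152)) = (-1893365 + (10 + 46)/(-35 + 46))*(-284604 + 1/(-2079)) = (-1893365 + 56/11)*(-284604 - 1/2079) = (-1893365 + (1/11)*56)*(-591691717/2079) = (-1893365 + 56/11)*(-591691717/2079) = -20826959/11*(-591691717/2079) = 12323139130598603/22869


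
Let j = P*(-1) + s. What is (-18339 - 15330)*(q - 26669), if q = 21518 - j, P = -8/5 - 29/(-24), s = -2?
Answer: 6934994721/40 ≈ 1.7337e+8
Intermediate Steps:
P = -47/120 (P = -8*⅕ - 29*(-1/24) = -8/5 + 29/24 = -47/120 ≈ -0.39167)
j = -193/120 (j = -47/120*(-1) - 2 = 47/120 - 2 = -193/120 ≈ -1.6083)
q = 2582353/120 (q = 21518 - 1*(-193/120) = 21518 + 193/120 = 2582353/120 ≈ 21520.)
(-18339 - 15330)*(q - 26669) = (-18339 - 15330)*(2582353/120 - 26669) = -33669*(-617927/120) = 6934994721/40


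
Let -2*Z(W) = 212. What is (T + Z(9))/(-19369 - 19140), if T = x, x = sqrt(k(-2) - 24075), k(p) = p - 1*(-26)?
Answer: 106/38509 - I*sqrt(24051)/38509 ≈ 0.0027526 - 0.0040272*I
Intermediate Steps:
k(p) = 26 + p (k(p) = p + 26 = 26 + p)
Z(W) = -106 (Z(W) = -1/2*212 = -106)
x = I*sqrt(24051) (x = sqrt((26 - 2) - 24075) = sqrt(24 - 24075) = sqrt(-24051) = I*sqrt(24051) ≈ 155.08*I)
T = I*sqrt(24051) ≈ 155.08*I
(T + Z(9))/(-19369 - 19140) = (I*sqrt(24051) - 106)/(-19369 - 19140) = (-106 + I*sqrt(24051))/(-38509) = (-106 + I*sqrt(24051))*(-1/38509) = 106/38509 - I*sqrt(24051)/38509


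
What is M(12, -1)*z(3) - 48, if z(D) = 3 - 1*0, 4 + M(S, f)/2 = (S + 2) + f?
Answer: 6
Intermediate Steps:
M(S, f) = -4 + 2*S + 2*f (M(S, f) = -8 + 2*((S + 2) + f) = -8 + 2*((2 + S) + f) = -8 + 2*(2 + S + f) = -8 + (4 + 2*S + 2*f) = -4 + 2*S + 2*f)
z(D) = 3 (z(D) = 3 + 0 = 3)
M(12, -1)*z(3) - 48 = (-4 + 2*12 + 2*(-1))*3 - 48 = (-4 + 24 - 2)*3 - 48 = 18*3 - 48 = 54 - 48 = 6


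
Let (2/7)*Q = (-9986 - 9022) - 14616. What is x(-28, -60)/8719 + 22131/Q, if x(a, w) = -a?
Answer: -21073893/114009644 ≈ -0.18484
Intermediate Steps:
Q = -117684 (Q = 7*((-9986 - 9022) - 14616)/2 = 7*(-19008 - 14616)/2 = (7/2)*(-33624) = -117684)
x(-28, -60)/8719 + 22131/Q = -1*(-28)/8719 + 22131/(-117684) = 28*(1/8719) + 22131*(-1/117684) = 28/8719 - 2459/13076 = -21073893/114009644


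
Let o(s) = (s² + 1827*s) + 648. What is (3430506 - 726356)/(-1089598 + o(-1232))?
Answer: -270415/182199 ≈ -1.4842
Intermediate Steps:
o(s) = 648 + s² + 1827*s
(3430506 - 726356)/(-1089598 + o(-1232)) = (3430506 - 726356)/(-1089598 + (648 + (-1232)² + 1827*(-1232))) = 2704150/(-1089598 + (648 + 1517824 - 2250864)) = 2704150/(-1089598 - 732392) = 2704150/(-1821990) = 2704150*(-1/1821990) = -270415/182199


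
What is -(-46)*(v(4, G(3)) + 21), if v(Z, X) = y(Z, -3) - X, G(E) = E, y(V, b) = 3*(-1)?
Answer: 690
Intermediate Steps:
y(V, b) = -3
v(Z, X) = -3 - X
-(-46)*(v(4, G(3)) + 21) = -(-46)*((-3 - 1*3) + 21) = -(-46)*((-3 - 3) + 21) = -(-46)*(-6 + 21) = -(-46)*15 = -1*(-690) = 690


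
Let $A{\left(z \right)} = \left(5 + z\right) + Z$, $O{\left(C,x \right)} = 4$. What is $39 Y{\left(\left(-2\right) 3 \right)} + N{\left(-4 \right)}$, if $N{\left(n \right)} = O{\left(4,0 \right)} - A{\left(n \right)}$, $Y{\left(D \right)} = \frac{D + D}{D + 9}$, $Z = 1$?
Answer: $-154$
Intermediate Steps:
$A{\left(z \right)} = 6 + z$ ($A{\left(z \right)} = \left(5 + z\right) + 1 = 6 + z$)
$Y{\left(D \right)} = \frac{2 D}{9 + D}$
$N{\left(n \right)} = -2 - n$ ($N{\left(n \right)} = 4 - \left(6 + n\right) = -2 - n$)
$39 Y{\left(\left(-2\right) 3 \right)} + N{\left(-4 \right)} = 39 \frac{2 \left(\left(-2\right) 3\right)}{9 - 6} - -2 = 39 \cdot 2 \left(-6\right) \frac{1}{9 - 6} + \left(-2 + 4\right) = 39 \cdot 2 \left(-6\right) \frac{1}{3} + 2 = 39 \left(-4\right) + 2 = -156 + 2 = -154$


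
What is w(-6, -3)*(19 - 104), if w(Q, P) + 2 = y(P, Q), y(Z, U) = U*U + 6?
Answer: -3400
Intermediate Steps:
y(Z, U) = 6 + U**2 (y(Z, U) = U**2 + 6 = 6 + U**2)
w(Q, P) = 4 + Q**2 (w(Q, P) = -2 + (6 + Q**2) = 4 + Q**2)
w(-6, -3)*(19 - 104) = (4 + (-6)**2)*(19 - 104) = (4 + 36)*(-85) = 40*(-85) = -3400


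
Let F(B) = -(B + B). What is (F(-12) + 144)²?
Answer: 28224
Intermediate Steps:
F(B) = -2*B
(F(-12) + 144)² = (-2*(-12) + 144)² = (24 + 144)² = 168² = 28224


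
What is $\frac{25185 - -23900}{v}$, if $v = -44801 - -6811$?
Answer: $- \frac{9817}{7598} \approx -1.2921$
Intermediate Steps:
$v = -37990$ ($v = -44801 + 6811 = -37990$)
$\frac{25185 - -23900}{v} = \frac{25185 - -23900}{-37990} = \left(25185 + 23900\right) \left(- \frac{1}{37990}\right) = 49085 \left(- \frac{1}{37990}\right) = - \frac{9817}{7598}$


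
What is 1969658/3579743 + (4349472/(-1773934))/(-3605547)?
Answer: 2099658814767689430/3816007476995830369 ≈ 0.55022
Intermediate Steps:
1969658/3579743 + (4349472/(-1773934))/(-3605547) = 1969658*(1/3579743) + (4349472*(-1/1773934))*(-1/3605547) = 1969658/3579743 - 2174736/886967*(-1/3605547) = 1969658/3579743 + 724912/1066000401983 = 2099658814767689430/3816007476995830369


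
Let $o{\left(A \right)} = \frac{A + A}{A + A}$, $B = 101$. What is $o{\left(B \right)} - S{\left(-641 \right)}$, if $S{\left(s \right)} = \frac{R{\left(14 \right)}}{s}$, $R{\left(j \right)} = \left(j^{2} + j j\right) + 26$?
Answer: $\frac{1059}{641} \approx 1.6521$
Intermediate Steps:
$R{\left(j \right)} = 26 + 2 j^{2}$ ($R{\left(j \right)} = \left(j^{2} + j^{2}\right) + 26 = 2 j^{2} + 26 = 26 + 2 j^{2}$)
$S{\left(s \right)} = \frac{418}{s}$ ($S{\left(s \right)} = \frac{26 + 2 \cdot 14^{2}}{s} = \frac{26 + 2 \cdot 196}{s} = \frac{26 + 392}{s} = \frac{418}{s}$)
$o{\left(A \right)} = 1$ ($o{\left(A \right)} = \frac{2 A}{2 A} = 2 A \frac{1}{2 A} = 1$)
$o{\left(B \right)} - S{\left(-641 \right)} = 1 - \frac{418}{-641} = 1 - 418 \left(- \frac{1}{641}\right) = 1 - - \frac{418}{641} = 1 + \frac{418}{641} = \frac{1059}{641}$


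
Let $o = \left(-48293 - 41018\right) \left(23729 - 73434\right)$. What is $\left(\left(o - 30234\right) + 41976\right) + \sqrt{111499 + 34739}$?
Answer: $4439214997 + \sqrt{146238} \approx 4.4392 \cdot 10^{9}$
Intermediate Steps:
$o = 4439203255$ ($o = \left(-89311\right) \left(-49705\right) = 4439203255$)
$\left(\left(o - 30234\right) + 41976\right) + \sqrt{111499 + 34739} = \left(\left(4439203255 - 30234\right) + 41976\right) + \sqrt{111499 + 34739} = \left(4439173021 + 41976\right) + \sqrt{146238} = 4439214997 + \sqrt{146238}$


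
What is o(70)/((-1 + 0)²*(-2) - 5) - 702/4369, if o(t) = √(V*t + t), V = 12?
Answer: -702/4369 - √910/7 ≈ -4.4701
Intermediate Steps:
o(t) = √13*√t (o(t) = √(12*t + t) = √(13*t) = √13*√t)
o(70)/((-1 + 0)²*(-2) - 5) - 702/4369 = (√13*√70)/((-1 + 0)²*(-2) - 5) - 702/4369 = √910/((-1)²*(-2) - 5) - 702*1/4369 = √910/(1*(-2) - 5) - 702/4369 = √910/(-2 - 5) - 702/4369 = √910/(-7) - 702/4369 = √910*(-⅐) - 702/4369 = -√910/7 - 702/4369 = -702/4369 - √910/7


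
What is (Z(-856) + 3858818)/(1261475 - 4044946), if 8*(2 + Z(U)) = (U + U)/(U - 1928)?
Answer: -5371471979/3874591632 ≈ -1.3863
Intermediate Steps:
Z(U) = -2 + U/(4*(-1928 + U)) (Z(U) = -2 + ((U + U)/(U - 1928))/8 = -2 + ((2*U)/(-1928 + U))/8 = -2 + (2*U/(-1928 + U))/8 = -2 + U/(4*(-1928 + U)))
(Z(-856) + 3858818)/(1261475 - 4044946) = ((15424 - 7*(-856))/(4*(-1928 - 856)) + 3858818)/(1261475 - 4044946) = ((¼)*(15424 + 5992)/(-2784) + 3858818)/(-2783471) = ((¼)*(-1/2784)*21416 + 3858818)*(-1/2783471) = (-2677/1392 + 3858818)*(-1/2783471) = (5371471979/1392)*(-1/2783471) = -5371471979/3874591632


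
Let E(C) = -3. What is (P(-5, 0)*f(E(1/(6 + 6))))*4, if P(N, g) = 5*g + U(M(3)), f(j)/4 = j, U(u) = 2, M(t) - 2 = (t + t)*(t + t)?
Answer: -96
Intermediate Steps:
M(t) = 2 + 4*t² (M(t) = 2 + (t + t)*(t + t) = 2 + (2*t)*(2*t) = 2 + 4*t²)
f(j) = 4*j
P(N, g) = 2 + 5*g (P(N, g) = 5*g + 2 = 2 + 5*g)
(P(-5, 0)*f(E(1/(6 + 6))))*4 = ((2 + 5*0)*(4*(-3)))*4 = ((2 + 0)*(-12))*4 = (2*(-12))*4 = -24*4 = -96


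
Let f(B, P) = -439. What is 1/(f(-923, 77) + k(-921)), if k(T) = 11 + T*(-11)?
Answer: 1/9703 ≈ 0.00010306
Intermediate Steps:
k(T) = 11 - 11*T
1/(f(-923, 77) + k(-921)) = 1/(-439 + (11 - 11*(-921))) = 1/(-439 + (11 + 10131)) = 1/(-439 + 10142) = 1/9703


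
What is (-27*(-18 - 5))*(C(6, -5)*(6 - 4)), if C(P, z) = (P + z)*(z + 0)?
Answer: -6210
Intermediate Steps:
C(P, z) = z*(P + z) (C(P, z) = (P + z)*z = z*(P + z))
(-27*(-18 - 5))*(C(6, -5)*(6 - 4)) = (-27*(-18 - 5))*((-5*(6 - 5))*(6 - 4)) = (-27*(-23))*(-5*1*2) = 621*(-5*2) = 621*(-10) = -6210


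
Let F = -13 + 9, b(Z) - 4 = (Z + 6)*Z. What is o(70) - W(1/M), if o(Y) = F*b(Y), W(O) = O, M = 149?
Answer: -3173105/149 ≈ -21296.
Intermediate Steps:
b(Z) = 4 + Z*(6 + Z) (b(Z) = 4 + (Z + 6)*Z = 4 + (6 + Z)*Z = 4 + Z*(6 + Z))
F = -4
o(Y) = -16 - 24*Y - 4*Y² (o(Y) = -4*(4 + Y² + 6*Y) = -16 - 24*Y - 4*Y²)
o(70) - W(1/M) = (-16 - 24*70 - 4*70²) - 1/149 = (-16 - 1680 - 4*4900) - 1*1/149 = (-16 - 1680 - 19600) - 1/149 = -21296 - 1/149 = -3173105/149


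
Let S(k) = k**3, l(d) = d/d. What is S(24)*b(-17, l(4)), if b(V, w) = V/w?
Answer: -235008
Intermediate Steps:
l(d) = 1
S(24)*b(-17, l(4)) = 24**3*(-17/1) = 13824*(-17*1) = 13824*(-17) = -235008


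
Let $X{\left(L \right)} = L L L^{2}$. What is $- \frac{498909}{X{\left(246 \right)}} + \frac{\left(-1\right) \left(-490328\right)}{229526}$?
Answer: $\frac{299259658324139}{140094493765776} \approx 2.1361$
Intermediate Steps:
$X{\left(L \right)} = L^{4}$ ($X{\left(L \right)} = L^{2} L^{2} = L^{4}$)
$- \frac{498909}{X{\left(246 \right)}} + \frac{\left(-1\right) \left(-490328\right)}{229526} = - \frac{498909}{246^{4}} + \frac{\left(-1\right) \left(-490328\right)}{229526} = - \frac{498909}{3662186256} + 490328 \cdot \frac{1}{229526} = \left(-498909\right) \frac{1}{3662186256} + \frac{245164}{114763} = - \frac{166303}{1220728752} + \frac{245164}{114763} = \frac{299259658324139}{140094493765776}$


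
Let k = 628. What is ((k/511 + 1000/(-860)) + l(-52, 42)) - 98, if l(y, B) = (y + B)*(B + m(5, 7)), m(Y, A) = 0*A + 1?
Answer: -11600290/21973 ≈ -527.93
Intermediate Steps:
m(Y, A) = 1 (m(Y, A) = 0 + 1 = 1)
l(y, B) = (1 + B)*(B + y) (l(y, B) = (y + B)*(B + 1) = (B + y)*(1 + B) = (1 + B)*(B + y))
((k/511 + 1000/(-860)) + l(-52, 42)) - 98 = ((628/511 + 1000/(-860)) + (42 - 52 + 42² + 42*(-52))) - 98 = ((628*(1/511) + 1000*(-1/860)) + (42 - 52 + 1764 - 2184)) - 98 = ((628/511 - 50/43) - 430) - 98 = (1454/21973 - 430) - 98 = -9446936/21973 - 98 = -11600290/21973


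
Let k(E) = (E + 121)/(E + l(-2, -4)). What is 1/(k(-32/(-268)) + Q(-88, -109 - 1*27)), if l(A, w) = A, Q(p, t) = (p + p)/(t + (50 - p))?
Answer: -42/6401 ≈ -0.0065615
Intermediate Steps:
Q(p, t) = 2*p/(50 + t - p) (Q(p, t) = (2*p)/(50 + t - p) = 2*p/(50 + t - p))
k(E) = (121 + E)/(-2 + E) (k(E) = (E + 121)/(E - 2) = (121 + E)/(-2 + E))
1/(k(-32/(-268)) + Q(-88, -109 - 1*27)) = 1/((121 - 32/(-268))/(-2 - 32/(-268)) + 2*(-88)/(50 + (-109 - 1*27) - 1*(-88))) = 1/((121 - 32*(-1/268))/(-2 - 32*(-1/268)) + 2*(-88)/(50 + (-109 - 27) + 88)) = 1/((121 + 8/67)/(-2 + 8/67) + 2*(-88)/(50 - 136 + 88)) = 1/((8115/67)/(-126/67) + 2*(-88)/2) = 1/(-67/126*8115/67 + 2*(-88)*(½)) = 1/(-2705/42 - 88) = 1/(-6401/42) = -42/6401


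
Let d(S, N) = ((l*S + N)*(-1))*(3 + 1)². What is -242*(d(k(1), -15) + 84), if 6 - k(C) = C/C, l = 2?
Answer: -39688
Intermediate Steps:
k(C) = 5 (k(C) = 6 - C/C = 6 - 1*1 = 6 - 1 = 5)
d(S, N) = -32*S - 16*N (d(S, N) = ((2*S + N)*(-1))*(3 + 1)² = ((N + 2*S)*(-1))*4² = (-N - 2*S)*16 = -32*S - 16*N)
-242*(d(k(1), -15) + 84) = -242*((-32*5 - 16*(-15)) + 84) = -242*((-160 + 240) + 84) = -242*(80 + 84) = -242*164 = -39688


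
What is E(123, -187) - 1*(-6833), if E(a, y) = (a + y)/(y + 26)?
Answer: 1100177/161 ≈ 6833.4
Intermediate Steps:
E(a, y) = (a + y)/(26 + y)
E(123, -187) - 1*(-6833) = (123 - 187)/(26 - 187) - 1*(-6833) = -64/(-161) + 6833 = -1/161*(-64) + 6833 = 64/161 + 6833 = 1100177/161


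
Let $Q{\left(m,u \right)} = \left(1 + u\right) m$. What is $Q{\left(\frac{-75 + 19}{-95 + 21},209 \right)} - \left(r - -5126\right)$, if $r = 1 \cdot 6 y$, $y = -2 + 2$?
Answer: $- \frac{183782}{37} \approx -4967.1$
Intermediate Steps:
$y = 0$
$Q{\left(m,u \right)} = m \left(1 + u\right)$
$r = 0$ ($r = 1 \cdot 6 \cdot 0 = 6 \cdot 0 = 0$)
$Q{\left(\frac{-75 + 19}{-95 + 21},209 \right)} - \left(r - -5126\right) = \frac{-75 + 19}{-95 + 21} \left(1 + 209\right) - \left(0 - -5126\right) = - \frac{56}{-74} \cdot 210 - \left(0 + 5126\right) = \left(-56\right) \left(- \frac{1}{74}\right) 210 - 5126 = \frac{28}{37} \cdot 210 - 5126 = \frac{5880}{37} - 5126 = - \frac{183782}{37}$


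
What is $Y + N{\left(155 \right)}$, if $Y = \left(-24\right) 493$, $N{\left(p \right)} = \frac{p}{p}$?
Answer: $-11831$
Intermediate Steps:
$N{\left(p \right)} = 1$
$Y = -11832$
$Y + N{\left(155 \right)} = -11832 + 1 = -11831$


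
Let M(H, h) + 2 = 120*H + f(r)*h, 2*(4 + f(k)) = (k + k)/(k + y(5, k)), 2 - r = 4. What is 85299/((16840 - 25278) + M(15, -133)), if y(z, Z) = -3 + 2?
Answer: -255897/18590 ≈ -13.765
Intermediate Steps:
y(z, Z) = -1
r = -2 (r = 2 - 1*4 = 2 - 4 = -2)
f(k) = -4 + k/(-1 + k) (f(k) = -4 + ((k + k)/(k - 1))/2 = -4 + ((2*k)/(-1 + k))/2 = -4 + (2*k/(-1 + k))/2 = -4 + k/(-1 + k))
M(H, h) = -2 + 120*H - 10*h/3 (M(H, h) = -2 + (120*H + ((4 - 3*(-2))/(-1 - 2))*h) = -2 + (120*H + ((4 + 6)/(-3))*h) = -2 + (120*H + (-1/3*10)*h) = -2 + (120*H - 10*h/3) = -2 + 120*H - 10*h/3)
85299/((16840 - 25278) + M(15, -133)) = 85299/((16840 - 25278) + (-2 + 120*15 - 10/3*(-133))) = 85299/(-8438 + (-2 + 1800 + 1330/3)) = 85299/(-8438 + 6724/3) = 85299/(-18590/3) = 85299*(-3/18590) = -255897/18590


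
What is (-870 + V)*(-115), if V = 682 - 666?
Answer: 98210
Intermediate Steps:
V = 16
(-870 + V)*(-115) = (-870 + 16)*(-115) = -854*(-115) = 98210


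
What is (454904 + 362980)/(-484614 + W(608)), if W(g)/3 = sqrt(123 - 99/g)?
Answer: -686568907008/406806958853 - 363504*sqrt(2838030)/5288490465089 ≈ -1.6878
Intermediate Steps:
W(g) = 3*sqrt(123 - 99/g)
(454904 + 362980)/(-484614 + W(608)) = (454904 + 362980)/(-484614 + 3*sqrt(123 - 99/608)) = 817884/(-484614 + 3*sqrt(123 - 99*1/608)) = 817884/(-484614 + 3*sqrt(123 - 99/608)) = 817884/(-484614 + 3*sqrt(74685/608)) = 817884/(-484614 + 3*(sqrt(2838030)/152)) = 817884/(-484614 + 3*sqrt(2838030)/152)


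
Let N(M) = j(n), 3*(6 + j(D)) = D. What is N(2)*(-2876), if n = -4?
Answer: 63272/3 ≈ 21091.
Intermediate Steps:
j(D) = -6 + D/3
N(M) = -22/3 (N(M) = -6 + (1/3)*(-4) = -6 - 4/3 = -22/3)
N(2)*(-2876) = -22/3*(-2876) = 63272/3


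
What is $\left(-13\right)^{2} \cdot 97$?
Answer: $16393$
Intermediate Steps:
$\left(-13\right)^{2} \cdot 97 = 169 \cdot 97 = 16393$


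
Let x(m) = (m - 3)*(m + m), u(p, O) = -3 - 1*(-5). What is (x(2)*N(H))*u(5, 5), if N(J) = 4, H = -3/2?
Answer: -32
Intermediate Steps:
H = -3/2 (H = -3*1/2 = -3/2 ≈ -1.5000)
u(p, O) = 2 (u(p, O) = -3 + 5 = 2)
x(m) = 2*m*(-3 + m) (x(m) = (-3 + m)*(2*m) = 2*m*(-3 + m))
(x(2)*N(H))*u(5, 5) = ((2*2*(-3 + 2))*4)*2 = ((2*2*(-1))*4)*2 = -4*4*2 = -16*2 = -32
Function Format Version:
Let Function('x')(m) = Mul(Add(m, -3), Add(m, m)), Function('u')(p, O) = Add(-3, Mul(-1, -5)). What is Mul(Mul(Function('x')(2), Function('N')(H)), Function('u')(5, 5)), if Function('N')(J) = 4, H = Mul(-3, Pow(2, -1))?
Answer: -32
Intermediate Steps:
H = Rational(-3, 2) (H = Mul(-3, Rational(1, 2)) = Rational(-3, 2) ≈ -1.5000)
Function('u')(p, O) = 2 (Function('u')(p, O) = Add(-3, 5) = 2)
Function('x')(m) = Mul(2, m, Add(-3, m)) (Function('x')(m) = Mul(Add(-3, m), Mul(2, m)) = Mul(2, m, Add(-3, m)))
Mul(Mul(Function('x')(2), Function('N')(H)), Function('u')(5, 5)) = Mul(Mul(Mul(2, 2, Add(-3, 2)), 4), 2) = Mul(Mul(Mul(2, 2, -1), 4), 2) = Mul(Mul(-4, 4), 2) = Mul(-16, 2) = -32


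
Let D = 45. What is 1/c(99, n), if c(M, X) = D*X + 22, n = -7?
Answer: -1/293 ≈ -0.0034130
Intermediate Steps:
c(M, X) = 22 + 45*X (c(M, X) = 45*X + 22 = 22 + 45*X)
1/c(99, n) = 1/(22 + 45*(-7)) = 1/(22 - 315) = 1/(-293) = -1/293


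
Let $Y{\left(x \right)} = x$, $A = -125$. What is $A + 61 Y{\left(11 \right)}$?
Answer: $546$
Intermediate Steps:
$A + 61 Y{\left(11 \right)} = -125 + 61 \cdot 11 = -125 + 671 = 546$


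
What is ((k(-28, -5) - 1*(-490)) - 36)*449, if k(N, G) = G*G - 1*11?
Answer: 210132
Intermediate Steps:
k(N, G) = -11 + G² (k(N, G) = G² - 11 = -11 + G²)
((k(-28, -5) - 1*(-490)) - 36)*449 = (((-11 + (-5)²) - 1*(-490)) - 36)*449 = (((-11 + 25) + 490) - 36)*449 = ((14 + 490) - 36)*449 = (504 - 36)*449 = 468*449 = 210132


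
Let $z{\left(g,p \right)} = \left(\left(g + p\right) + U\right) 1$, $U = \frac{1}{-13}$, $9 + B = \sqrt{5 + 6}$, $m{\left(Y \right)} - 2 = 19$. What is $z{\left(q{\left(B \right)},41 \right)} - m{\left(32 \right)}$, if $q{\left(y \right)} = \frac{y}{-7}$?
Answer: $\frac{1930}{91} - \frac{\sqrt{11}}{7} \approx 20.735$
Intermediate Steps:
$m{\left(Y \right)} = 21$ ($m{\left(Y \right)} = 2 + 19 = 21$)
$B = -9 + \sqrt{11}$ ($B = -9 + \sqrt{5 + 6} = -9 + \sqrt{11} \approx -5.6834$)
$q{\left(y \right)} = - \frac{y}{7}$ ($q{\left(y \right)} = y \left(- \frac{1}{7}\right) = - \frac{y}{7}$)
$U = - \frac{1}{13} \approx -0.076923$
$z{\left(g,p \right)} = - \frac{1}{13} + g + p$ ($z{\left(g,p \right)} = \left(\left(g + p\right) - \frac{1}{13}\right) 1 = \left(- \frac{1}{13} + g + p\right) 1 = - \frac{1}{13} + g + p$)
$z{\left(q{\left(B \right)},41 \right)} - m{\left(32 \right)} = \left(- \frac{1}{13} - \frac{-9 + \sqrt{11}}{7} + 41\right) - 21 = \left(- \frac{1}{13} + \left(\frac{9}{7} - \frac{\sqrt{11}}{7}\right) + 41\right) - 21 = \left(\frac{3841}{91} - \frac{\sqrt{11}}{7}\right) - 21 = \frac{1930}{91} - \frac{\sqrt{11}}{7}$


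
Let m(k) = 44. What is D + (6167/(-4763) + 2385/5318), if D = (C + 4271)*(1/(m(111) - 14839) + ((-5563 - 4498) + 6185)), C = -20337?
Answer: 2121498512147927389/34068357730 ≈ 6.2272e+7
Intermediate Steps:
D = 921311533786/14795 (D = (-20337 + 4271)*(1/(44 - 14839) + ((-5563 - 4498) + 6185)) = -16066*(1/(-14795) + (-10061 + 6185)) = -16066*(-1/14795 - 3876) = -16066*(-57345421/14795) = 921311533786/14795 ≈ 6.2272e+7)
D + (6167/(-4763) + 2385/5318) = 921311533786/14795 + (6167/(-4763) + 2385/5318) = 921311533786/14795 + (6167*(-1/4763) + 2385*(1/5318)) = 921311533786/14795 + (-6167/4763 + 2385/5318) = 921311533786/14795 - 21436351/25329634 = 2121498512147927389/34068357730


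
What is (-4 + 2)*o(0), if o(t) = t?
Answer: 0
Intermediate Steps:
(-4 + 2)*o(0) = (-4 + 2)*0 = -2*0 = 0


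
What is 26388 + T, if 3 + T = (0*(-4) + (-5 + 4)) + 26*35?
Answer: 27294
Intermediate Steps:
T = 906 (T = -3 + ((0*(-4) + (-5 + 4)) + 26*35) = -3 + ((0 - 1) + 910) = -3 + (-1 + 910) = -3 + 909 = 906)
26388 + T = 26388 + 906 = 27294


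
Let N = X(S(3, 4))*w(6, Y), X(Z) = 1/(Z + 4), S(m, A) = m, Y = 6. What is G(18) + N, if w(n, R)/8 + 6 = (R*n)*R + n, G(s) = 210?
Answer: 3198/7 ≈ 456.86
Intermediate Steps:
X(Z) = 1/(4 + Z)
w(n, R) = -48 + 8*n + 8*n*R² (w(n, R) = -48 + 8*((R*n)*R + n) = -48 + 8*(n*R² + n) = -48 + 8*(n + n*R²) = -48 + (8*n + 8*n*R²) = -48 + 8*n + 8*n*R²)
N = 1728/7 (N = (-48 + 8*6 + 8*6*6²)/(4 + 3) = (-48 + 48 + 8*6*36)/7 = (-48 + 48 + 1728)/7 = (⅐)*1728 = 1728/7 ≈ 246.86)
G(18) + N = 210 + 1728/7 = 3198/7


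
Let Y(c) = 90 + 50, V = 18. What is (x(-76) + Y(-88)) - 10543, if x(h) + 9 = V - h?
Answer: -10318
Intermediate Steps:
Y(c) = 140
x(h) = 9 - h (x(h) = -9 + (18 - h) = 9 - h)
(x(-76) + Y(-88)) - 10543 = ((9 - 1*(-76)) + 140) - 10543 = ((9 + 76) + 140) - 10543 = (85 + 140) - 10543 = 225 - 10543 = -10318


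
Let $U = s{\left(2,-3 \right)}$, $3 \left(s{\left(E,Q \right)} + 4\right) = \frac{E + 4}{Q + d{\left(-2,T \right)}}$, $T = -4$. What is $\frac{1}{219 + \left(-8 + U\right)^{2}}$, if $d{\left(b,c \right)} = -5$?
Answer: $\frac{16}{5905} \approx 0.0027096$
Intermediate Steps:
$s{\left(E,Q \right)} = -4 + \frac{4 + E}{3 \left(-5 + Q\right)}$ ($s{\left(E,Q \right)} = -4 + \frac{\left(E + 4\right) \frac{1}{Q - 5}}{3} = -4 + \frac{\left(4 + E\right) \frac{1}{-5 + Q}}{3} = -4 + \frac{\frac{1}{-5 + Q} \left(4 + E\right)}{3} = -4 + \frac{4 + E}{3 \left(-5 + Q\right)}$)
$U = - \frac{17}{4}$ ($U = \frac{64 + 2 - -36}{3 \left(-5 - 3\right)} = \frac{64 + 2 + 36}{3 \left(-8\right)} = \frac{1}{3} \left(- \frac{1}{8}\right) 102 = - \frac{17}{4} \approx -4.25$)
$\frac{1}{219 + \left(-8 + U\right)^{2}} = \frac{1}{219 + \left(-8 - \frac{17}{4}\right)^{2}} = \frac{1}{219 + \left(- \frac{49}{4}\right)^{2}} = \frac{1}{219 + \frac{2401}{16}} = \frac{1}{\frac{5905}{16}} = \frac{16}{5905}$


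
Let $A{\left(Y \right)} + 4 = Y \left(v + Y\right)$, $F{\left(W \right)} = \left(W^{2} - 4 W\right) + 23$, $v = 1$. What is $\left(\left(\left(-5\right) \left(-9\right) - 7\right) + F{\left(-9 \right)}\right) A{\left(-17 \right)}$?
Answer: $47704$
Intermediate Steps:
$F{\left(W \right)} = 23 + W^{2} - 4 W$
$A{\left(Y \right)} = -4 + Y \left(1 + Y\right)$
$\left(\left(\left(-5\right) \left(-9\right) - 7\right) + F{\left(-9 \right)}\right) A{\left(-17 \right)} = \left(\left(\left(-5\right) \left(-9\right) - 7\right) + \left(23 + \left(-9\right)^{2} - -36\right)\right) \left(-4 - 17 + \left(-17\right)^{2}\right) = \left(\left(45 - 7\right) + \left(23 + 81 + 36\right)\right) \left(-4 - 17 + 289\right) = \left(38 + 140\right) 268 = 178 \cdot 268 = 47704$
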